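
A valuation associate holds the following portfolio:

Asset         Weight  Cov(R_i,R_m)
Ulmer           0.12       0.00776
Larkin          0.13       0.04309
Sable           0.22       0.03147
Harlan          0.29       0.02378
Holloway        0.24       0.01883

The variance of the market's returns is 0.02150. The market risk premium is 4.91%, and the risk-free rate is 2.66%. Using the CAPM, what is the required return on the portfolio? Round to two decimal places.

8.34%

β_Ulmer = 0.00776 / 0.02150 = 0.3609
β_Larkin = 0.04309 / 0.02150 = 2.0042
β_Sable = 0.03147 / 0.02150 = 1.4637
β_Harlan = 0.02378 / 0.02150 = 1.1060
β_Holloway = 0.01883 / 0.02150 = 0.8758
β_P = Σ w_i β_i = 0.12×0.3609 + 0.13×2.0042 + 0.22×1.4637 + 0.29×1.1060 + 0.24×0.8758 = 1.1568
E(R_P) = R_f + β_P × MRP = 2.66% + 1.1568 × 4.91% = 8.34%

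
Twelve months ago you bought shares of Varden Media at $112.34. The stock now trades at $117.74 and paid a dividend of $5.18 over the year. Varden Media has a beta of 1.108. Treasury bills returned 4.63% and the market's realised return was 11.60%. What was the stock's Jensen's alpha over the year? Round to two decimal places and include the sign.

Realised HPR = (P1 + D1 − P0) / P0 = (117.74 + 5.18 − 112.34) / 112.34 = 10.58 / 112.34 = 9.4178%
MRP = 11.60% − 4.63% = 6.97%
CAPM required = R_f + β·MRP = 4.63% + 1.108 × 6.97% = 12.35276%
α = realised − required = 9.4178% − 12.35276% = -2.93%

-2.93%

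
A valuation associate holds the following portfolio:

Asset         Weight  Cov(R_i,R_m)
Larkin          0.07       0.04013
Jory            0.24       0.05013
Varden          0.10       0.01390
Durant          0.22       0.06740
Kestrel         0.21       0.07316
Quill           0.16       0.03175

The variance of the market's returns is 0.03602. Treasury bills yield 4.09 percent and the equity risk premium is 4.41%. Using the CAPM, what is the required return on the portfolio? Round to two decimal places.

10.40%

β_Larkin = 0.04013 / 0.03602 = 1.1141
β_Jory = 0.05013 / 0.03602 = 1.3917
β_Varden = 0.01390 / 0.03602 = 0.3859
β_Durant = 0.06740 / 0.03602 = 1.8712
β_Kestrel = 0.07316 / 0.03602 = 2.0311
β_Quill = 0.03175 / 0.03602 = 0.8815
β_P = Σ w_i β_i = 0.07×1.1141 + 0.24×1.3917 + 0.10×0.3859 + 0.22×1.8712 + 0.21×2.0311 + 0.16×0.8815 = 1.4298
E(R_P) = R_f + β_P × MRP = 4.09% + 1.4298 × 4.41% = 10.40%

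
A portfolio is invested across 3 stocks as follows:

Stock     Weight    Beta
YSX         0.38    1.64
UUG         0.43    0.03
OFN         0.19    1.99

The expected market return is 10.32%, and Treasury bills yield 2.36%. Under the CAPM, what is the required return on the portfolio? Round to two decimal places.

10.43%

β_P = Σ w_i β_i = 0.38×1.64 + 0.43×0.03 + 0.19×1.99 = 1.0142
MRP = 10.32% − 2.36% = 7.96%
E(R_P) = R_f + β_P × MRP = 2.36% + 1.0142 × 7.96% = 10.43%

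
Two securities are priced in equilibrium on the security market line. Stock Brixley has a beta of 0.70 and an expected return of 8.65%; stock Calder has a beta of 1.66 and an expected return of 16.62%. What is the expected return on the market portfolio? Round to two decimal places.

11.14%

Both satisfy E(R) = R_f + β·MRP, so the slope of the SML is
MRP = (16.62% − 8.65%) / (1.66 − 0.70) = 7.97% / 0.96 = 8.3021%
R_f = E(R_Brixley) − β_Brixley·MRP = 8.65% − 0.70 × 8.3021% = 2.8385%
E(R_m) = R_f + MRP = 2.8385% + 8.3021% = 11.14%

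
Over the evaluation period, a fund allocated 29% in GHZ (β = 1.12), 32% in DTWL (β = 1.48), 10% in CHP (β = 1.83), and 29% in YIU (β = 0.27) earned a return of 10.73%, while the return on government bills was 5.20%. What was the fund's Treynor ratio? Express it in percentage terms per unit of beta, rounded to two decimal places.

β_P = 0.29×1.12 + 0.32×1.48 + 0.10×1.83 + 0.29×0.27 = 1.0597
Treynor = (R_P − R_f) / β_P = (10.73% − 5.20%) / 1.0597 = 5.53% / 1.0597 = 5.22%

5.22%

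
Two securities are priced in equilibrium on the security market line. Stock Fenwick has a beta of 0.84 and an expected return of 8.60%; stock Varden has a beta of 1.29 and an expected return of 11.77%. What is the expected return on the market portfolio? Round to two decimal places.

9.73%

Both satisfy E(R) = R_f + β·MRP, so the slope of the SML is
MRP = (11.77% − 8.60%) / (1.29 − 0.84) = 3.17% / 0.45 = 7.0444%
R_f = E(R_Fenwick) − β_Fenwick·MRP = 8.60% − 0.84 × 7.0444% = 2.6827%
E(R_m) = R_f + MRP = 2.6827% + 7.0444% = 9.73%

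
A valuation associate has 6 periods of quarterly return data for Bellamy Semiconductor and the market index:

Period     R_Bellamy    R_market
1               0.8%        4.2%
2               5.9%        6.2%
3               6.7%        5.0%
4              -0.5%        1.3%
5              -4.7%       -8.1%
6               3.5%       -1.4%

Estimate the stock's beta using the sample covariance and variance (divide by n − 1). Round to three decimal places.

Mean R_i = (0.8 + 5.9 + 6.7 − 0.5 − 4.7 + 3.5) / 6 = 1.9500%
Mean R_m = (4.2 + 6.2 + 5.0 + 1.3 − 8.1 − 1.4) / 6 = 1.2000%
Σ(R_i − R̄_i)(R_m − R̄_m) = 91.9200  ⇒  Cov = 91.9200 / 5 = 18.3840
Σ(R_m − R̄_m)² = 141.7000  ⇒  Var(R_m) = 141.7000 / 5 = 28.3400
β = Cov / Var(R_m) = 18.3840 / 28.3400 = 0.6487

0.649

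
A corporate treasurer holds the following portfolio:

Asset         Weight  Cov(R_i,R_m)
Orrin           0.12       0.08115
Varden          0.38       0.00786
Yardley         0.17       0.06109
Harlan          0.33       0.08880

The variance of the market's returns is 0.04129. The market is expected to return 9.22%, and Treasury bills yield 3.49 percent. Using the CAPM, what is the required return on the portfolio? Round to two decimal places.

β_Orrin = 0.08115 / 0.04129 = 1.9654
β_Varden = 0.00786 / 0.04129 = 0.1904
β_Yardley = 0.06109 / 0.04129 = 1.4795
β_Harlan = 0.08880 / 0.04129 = 2.1506
β_P = Σ w_i β_i = 0.12×1.9654 + 0.38×0.1904 + 0.17×1.4795 + 0.33×2.1506 = 1.2694
MRP = 9.22% − 3.49% = 5.73%
E(R_P) = R_f + β_P × MRP = 3.49% + 1.2694 × 5.73% = 10.76%

10.76%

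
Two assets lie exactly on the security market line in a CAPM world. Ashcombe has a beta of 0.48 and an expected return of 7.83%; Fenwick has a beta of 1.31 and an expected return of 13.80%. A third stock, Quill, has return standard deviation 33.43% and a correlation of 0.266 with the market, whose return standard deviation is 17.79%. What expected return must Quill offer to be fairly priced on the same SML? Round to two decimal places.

7.97%

MRP = (13.80% − 7.83%) / (1.31 − 0.48) = 7.1928%
R_f = 7.83% − 0.48 × 7.1928% = 4.3775%
β_Quill = ρ·σ_i/σ_m = 0.266 × 33.43 / 17.79 = 0.4999
E(R_Quill) = R_f + β × MRP = 4.3775% + 0.4999 × 7.1928% = 7.97%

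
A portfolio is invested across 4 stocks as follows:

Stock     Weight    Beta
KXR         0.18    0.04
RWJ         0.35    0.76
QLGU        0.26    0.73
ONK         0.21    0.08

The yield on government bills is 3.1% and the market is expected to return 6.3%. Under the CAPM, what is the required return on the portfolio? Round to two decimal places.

β_P = Σ w_i β_i = 0.18×0.04 + 0.35×0.76 + 0.26×0.73 + 0.21×0.08 = 0.4798
MRP = 6.3% − 3.1% = 3.20%
E(R_P) = R_f + β_P × MRP = 3.1% + 0.4798 × 3.2% = 4.64%

4.64%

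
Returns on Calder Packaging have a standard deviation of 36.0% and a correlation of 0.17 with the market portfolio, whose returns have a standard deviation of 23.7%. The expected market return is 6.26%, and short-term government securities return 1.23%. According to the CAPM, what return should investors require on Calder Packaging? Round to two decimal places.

β = ρ × σ_i / σ_m = 0.17 × 36.0% / 23.7% = 0.2582
MRP = 6.26% − 1.23% = 5.03%
E(R) = 1.23% + 0.2582 × 5.03% = 2.53%

2.53%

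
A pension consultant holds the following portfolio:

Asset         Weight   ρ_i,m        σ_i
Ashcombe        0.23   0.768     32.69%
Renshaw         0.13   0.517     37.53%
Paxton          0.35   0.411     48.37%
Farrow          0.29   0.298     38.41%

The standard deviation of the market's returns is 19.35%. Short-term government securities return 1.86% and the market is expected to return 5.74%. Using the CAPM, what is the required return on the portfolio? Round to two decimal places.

β_Ashcombe = 0.768 × 32.69% / 19.35% = 1.2975
β_Renshaw = 0.517 × 37.53% / 19.35% = 1.0027
β_Paxton = 0.411 × 48.37% / 19.35% = 1.0274
β_Farrow = 0.298 × 38.41% / 19.35% = 0.5915
β_P = Σ w_i β_i = 0.23×1.2975 + 0.13×1.0027 + 0.35×1.0274 + 0.29×0.5915 = 0.9599
MRP = 5.74% − 1.86% = 3.88%
E(R_P) = R_f + β_P × MRP = 1.86% + 0.9599 × 3.88% = 5.58%

5.58%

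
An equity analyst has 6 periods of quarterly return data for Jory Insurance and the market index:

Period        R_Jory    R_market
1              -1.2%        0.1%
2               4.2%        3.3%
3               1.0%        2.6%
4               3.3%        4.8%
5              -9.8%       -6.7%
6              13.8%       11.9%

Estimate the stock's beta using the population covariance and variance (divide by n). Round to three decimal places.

Mean R_i = (-1.2 + 4.2 + 1.0 + 3.3 − 9.8 + 13.8) / 6 = 1.8833%
Mean R_m = (0.1 + 3.3 + 2.6 + 4.8 − 6.7 + 11.9) / 6 = 2.6667%
Σ(R_i − R̄_i)(R_m − R̄_m) = 231.9267  ⇒  Cov = 231.9267 / 6 = 38.6545
Σ(R_m − R̄_m)² = 184.5333  ⇒  Var(R_m) = 184.5333 / 6 = 30.7556
β = Cov / Var(R_m) = 38.6545 / 30.7556 = 1.2568

1.257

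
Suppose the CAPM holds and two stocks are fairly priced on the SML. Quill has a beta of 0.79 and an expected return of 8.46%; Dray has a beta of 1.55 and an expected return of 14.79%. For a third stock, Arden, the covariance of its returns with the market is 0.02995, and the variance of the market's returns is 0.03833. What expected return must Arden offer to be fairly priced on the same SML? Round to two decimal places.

8.39%

MRP = (14.79% − 8.46%) / (1.55 − 0.79) = 8.3289%
R_f = 8.46% − 0.79 × 8.3289% = 1.8802%
β_Arden = Cov / Var(R_m) = 0.02995 / 0.03833 = 0.7814
E(R_Arden) = R_f + β × MRP = 1.8802% + 0.7814 × 8.3289% = 8.39%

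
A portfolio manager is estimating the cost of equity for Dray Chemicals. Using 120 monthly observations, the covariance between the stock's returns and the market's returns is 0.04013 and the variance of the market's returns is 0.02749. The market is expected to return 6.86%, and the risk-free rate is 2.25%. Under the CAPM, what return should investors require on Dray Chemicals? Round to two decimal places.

8.98%

β = Cov(R_i, R_m) / Var(R_m) = 0.04013 / 0.02749 = 1.4598
MRP = 6.86% − 2.25% = 4.61%
E(R) = R_f + β × MRP = 2.25% + 1.4598 × 4.61% = 8.98%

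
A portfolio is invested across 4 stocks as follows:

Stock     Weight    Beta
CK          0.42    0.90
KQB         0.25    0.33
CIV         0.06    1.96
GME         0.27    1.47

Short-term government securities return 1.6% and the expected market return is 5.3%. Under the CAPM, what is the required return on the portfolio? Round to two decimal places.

β_P = Σ w_i β_i = 0.42×0.90 + 0.25×0.33 + 0.06×1.96 + 0.27×1.47 = 0.9750
MRP = 5.3% − 1.6% = 3.70%
E(R_P) = R_f + β_P × MRP = 1.6% + 0.9750 × 3.7% = 5.21%

5.21%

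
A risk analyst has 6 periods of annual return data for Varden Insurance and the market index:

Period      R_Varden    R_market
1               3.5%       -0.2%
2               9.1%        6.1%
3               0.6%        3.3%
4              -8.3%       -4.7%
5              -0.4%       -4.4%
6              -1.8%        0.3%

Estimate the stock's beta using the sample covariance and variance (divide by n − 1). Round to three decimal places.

1.080

Mean R_i = (3.5 + 9.1 + 0.6 − 8.3 − 0.4 − 1.8) / 6 = 0.4500%
Mean R_m = (-0.2 + 6.1 + 3.3 − 4.7 − 4.4 + 0.3) / 6 = 0.0667%
Σ(R_i − R̄_i)(R_m − R̄_m) = 96.8400  ⇒  Cov = 96.8400 / 5 = 19.3680
Σ(R_m − R̄_m)² = 89.6533  ⇒  Var(R_m) = 89.6533 / 5 = 17.9307
β = Cov / Var(R_m) = 19.3680 / 17.9307 = 1.0802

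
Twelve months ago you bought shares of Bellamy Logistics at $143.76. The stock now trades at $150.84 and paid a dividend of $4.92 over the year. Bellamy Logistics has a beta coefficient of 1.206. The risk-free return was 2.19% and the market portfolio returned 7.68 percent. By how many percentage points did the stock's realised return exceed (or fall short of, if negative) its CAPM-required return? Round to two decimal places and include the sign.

Realised HPR = (P1 + D1 − P0) / P0 = (150.84 + 4.92 − 143.76) / 143.76 = 12.00 / 143.76 = 8.3472%
MRP = 7.68% − 2.19% = 5.49%
CAPM required = R_f + β·MRP = 2.19% + 1.206 × 5.49% = 8.81094%
α = realised − required = 8.3472% − 8.81094% = -0.46%

-0.46%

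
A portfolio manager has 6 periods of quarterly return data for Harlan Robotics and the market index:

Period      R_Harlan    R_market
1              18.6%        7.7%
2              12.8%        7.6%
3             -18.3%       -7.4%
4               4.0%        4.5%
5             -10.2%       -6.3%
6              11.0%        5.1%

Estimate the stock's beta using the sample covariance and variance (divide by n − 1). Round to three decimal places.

Mean R_i = (18.6 + 12.8 − 18.3 + 4.0 − 10.2 + 11.0) / 6 = 2.9833%
Mean R_m = (7.7 + 7.6 − 7.4 + 4.5 − 6.3 + 5.1) / 6 = 1.8667%
Σ(R_i − R̄_i)(R_m − R̄_m) = 480.8667  ⇒  Cov = 480.8667 / 5 = 96.1733
Σ(R_m − R̄_m)² = 236.8533  ⇒  Var(R_m) = 236.8533 / 5 = 47.3707
β = Cov / Var(R_m) = 96.1733 / 47.3707 = 2.0302

2.030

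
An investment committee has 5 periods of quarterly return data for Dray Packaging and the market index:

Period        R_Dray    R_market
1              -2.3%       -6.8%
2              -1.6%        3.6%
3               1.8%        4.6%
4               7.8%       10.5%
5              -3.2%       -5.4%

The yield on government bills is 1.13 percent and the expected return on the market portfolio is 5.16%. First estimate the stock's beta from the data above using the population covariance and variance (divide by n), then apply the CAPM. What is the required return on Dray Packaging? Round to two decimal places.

Mean R_i = (-2.3 − 1.6 + 1.8 + 7.8 − 3.2) / 5 = 0.5000%
Mean R_m = (-6.8 + 3.6 + 4.6 + 10.5 − 5.4) / 5 = 1.3000%
Σ(R_i − R̄_i)(R_m − R̄_m) = 114.0900  ⇒  Cov = 114.0900 / 5 = 22.8180
Σ(R_m − R̄_m)² = 211.3200  ⇒  Var(R_m) = 211.3200 / 5 = 42.2640
β = Cov / Var(R_m) = 22.8180 / 42.2640 = 0.5399
MRP = 5.16% − 1.13% = 4.03%
E(R) = R_f + β × MRP = 1.13% + 0.5399 × 4.03% = 3.31%

3.31%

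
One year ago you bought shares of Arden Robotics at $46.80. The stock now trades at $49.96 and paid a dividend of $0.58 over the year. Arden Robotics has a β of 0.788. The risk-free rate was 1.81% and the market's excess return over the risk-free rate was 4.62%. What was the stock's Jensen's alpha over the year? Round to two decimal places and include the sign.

Realised HPR = (P1 + D1 − P0) / P0 = (49.96 + 0.58 − 46.80) / 46.80 = 3.74 / 46.80 = 7.9915%
CAPM required = R_f + β·MRP = 1.81% + 0.788 × 4.62% = 5.45056%
α = realised − required = 7.9915% − 5.45056% = +2.54%

+2.54%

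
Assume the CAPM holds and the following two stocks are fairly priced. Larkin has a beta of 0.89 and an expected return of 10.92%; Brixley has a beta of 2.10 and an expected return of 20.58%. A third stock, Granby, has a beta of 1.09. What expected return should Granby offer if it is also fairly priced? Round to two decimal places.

MRP (SML slope) = (20.58% − 10.92%) / (2.10 − 0.89) = 9.66% / 1.21 = 7.9835%
R_f (intercept) = 10.92% − 0.89 × 7.9835% = 3.8147%
E(R_Granby) = R_f + β × MRP = 3.8147% + 1.09 × 7.9835% = 12.52%

12.52%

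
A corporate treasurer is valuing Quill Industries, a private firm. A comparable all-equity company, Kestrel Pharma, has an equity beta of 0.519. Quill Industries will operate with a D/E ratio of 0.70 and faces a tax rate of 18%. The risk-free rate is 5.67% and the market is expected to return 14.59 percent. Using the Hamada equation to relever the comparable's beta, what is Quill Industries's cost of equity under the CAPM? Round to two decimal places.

β_L = β_U × [1 + (1 − t)(D/E)] = 0.519 × [1 + (1 − 0.18) × 0.70]
    = 0.519 × [1 + 0.82 × 0.70] = 0.519 × 1.5740 = 0.8169
MRP = 14.59% − 5.67% = 8.92%
E(R) = R_f + β_L × MRP = 5.67% + 0.8169 × 8.92% = 12.96%

12.96%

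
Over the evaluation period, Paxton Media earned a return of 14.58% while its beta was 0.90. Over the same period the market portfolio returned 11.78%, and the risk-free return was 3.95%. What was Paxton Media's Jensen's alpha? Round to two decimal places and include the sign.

Market excess return = 11.78% − 3.95% = 7.83%
CAPM benchmark = R_f + β(R_m − R_f) = 3.95% + 0.90 × 7.83% = 10.9970%
α = actual − benchmark = 14.58% − 10.9970% = +3.58%

+3.58%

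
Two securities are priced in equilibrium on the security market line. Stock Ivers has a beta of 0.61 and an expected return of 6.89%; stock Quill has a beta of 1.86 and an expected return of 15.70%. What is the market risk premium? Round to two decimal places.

7.05%

Both satisfy E(R) = R_f + β·MRP, so the slope of the SML is
MRP = (15.70% − 6.89%) / (1.86 − 0.61) = 8.81% / 1.25 = 7.0480%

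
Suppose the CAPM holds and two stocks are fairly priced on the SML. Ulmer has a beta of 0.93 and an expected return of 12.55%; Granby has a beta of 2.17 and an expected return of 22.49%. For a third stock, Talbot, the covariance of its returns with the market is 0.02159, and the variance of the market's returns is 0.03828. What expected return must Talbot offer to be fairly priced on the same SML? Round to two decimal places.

9.62%

MRP = (22.49% − 12.55%) / (2.17 − 0.93) = 8.0161%
R_f = 12.55% − 0.93 × 8.0161% = 5.0950%
β_Talbot = Cov / Var(R_m) = 0.02159 / 0.03828 = 0.5640
E(R_Talbot) = R_f + β × MRP = 5.0950% + 0.5640 × 8.0161% = 9.62%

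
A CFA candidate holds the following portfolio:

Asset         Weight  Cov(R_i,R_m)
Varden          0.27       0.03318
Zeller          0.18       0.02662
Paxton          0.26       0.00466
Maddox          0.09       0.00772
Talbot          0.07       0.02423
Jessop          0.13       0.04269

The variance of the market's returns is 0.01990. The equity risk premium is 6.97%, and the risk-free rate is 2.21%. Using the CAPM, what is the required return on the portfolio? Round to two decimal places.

β_Varden = 0.03318 / 0.01990 = 1.6673
β_Zeller = 0.02662 / 0.01990 = 1.3377
β_Paxton = 0.00466 / 0.01990 = 0.2342
β_Maddox = 0.00772 / 0.01990 = 0.3879
β_Talbot = 0.02423 / 0.01990 = 1.2176
β_Jessop = 0.04269 / 0.01990 = 2.1452
β_P = Σ w_i β_i = 0.27×1.6673 + 0.18×1.3377 + 0.26×0.2342 + 0.09×0.3879 + 0.07×1.2176 + 0.13×2.1452 = 1.1509
E(R_P) = R_f + β_P × MRP = 2.21% + 1.1509 × 6.97% = 10.23%

10.23%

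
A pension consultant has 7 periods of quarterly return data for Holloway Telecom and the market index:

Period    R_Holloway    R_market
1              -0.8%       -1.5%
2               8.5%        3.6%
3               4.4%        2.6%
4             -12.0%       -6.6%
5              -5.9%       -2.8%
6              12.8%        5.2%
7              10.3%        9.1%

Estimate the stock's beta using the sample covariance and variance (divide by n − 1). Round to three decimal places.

1.620

Mean R_i = (-0.8 + 8.5 + 4.4 − 12.0 − 5.9 + 12.8 + 10.3) / 7 = 2.4714%
Mean R_m = (-1.5 + 3.6 + 2.6 − 6.6 − 2.8 + 5.2 + 9.1) / 7 = 1.3714%
Σ(R_i − R̄_i)(R_m − R̄_m) = 275.5243  ⇒  Cov = 275.5243 / 6 = 45.9207
Σ(R_m − R̄_m)² = 170.0543  ⇒  Var(R_m) = 170.0543 / 6 = 28.3424
β = Cov / Var(R_m) = 45.9207 / 28.3424 = 1.6202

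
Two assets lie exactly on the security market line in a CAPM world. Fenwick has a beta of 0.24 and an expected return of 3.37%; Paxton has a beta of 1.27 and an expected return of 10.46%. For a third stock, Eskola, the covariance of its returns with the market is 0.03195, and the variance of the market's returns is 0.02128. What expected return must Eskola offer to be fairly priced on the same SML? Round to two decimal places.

12.05%

MRP = (10.46% − 3.37%) / (1.27 − 0.24) = 6.8835%
R_f = 3.37% − 0.24 × 6.8835% = 1.7180%
β_Eskola = Cov / Var(R_m) = 0.03195 / 0.02128 = 1.5014
E(R_Eskola) = R_f + β × MRP = 1.7180% + 1.5014 × 6.8835% = 12.05%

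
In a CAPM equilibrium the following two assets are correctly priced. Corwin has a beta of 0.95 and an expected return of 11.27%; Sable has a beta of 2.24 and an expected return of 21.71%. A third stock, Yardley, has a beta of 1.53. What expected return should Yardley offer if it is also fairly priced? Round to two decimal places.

15.96%

MRP (SML slope) = (21.71% − 11.27%) / (2.24 − 0.95) = 10.44% / 1.29 = 8.0930%
R_f (intercept) = 11.27% − 0.95 × 8.0930% = 3.5817%
E(R_Yardley) = R_f + β × MRP = 3.5817% + 1.53 × 8.0930% = 15.96%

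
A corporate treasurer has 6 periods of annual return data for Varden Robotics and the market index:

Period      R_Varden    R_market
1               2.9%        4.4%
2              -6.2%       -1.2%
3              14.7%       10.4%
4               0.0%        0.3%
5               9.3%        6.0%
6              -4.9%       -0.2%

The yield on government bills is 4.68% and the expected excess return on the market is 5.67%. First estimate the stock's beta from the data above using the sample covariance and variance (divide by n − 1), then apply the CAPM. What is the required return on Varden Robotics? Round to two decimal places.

Mean R_i = (2.9 − 6.2 + 14.7 + 0.0 + 9.3 − 4.9) / 6 = 2.6333%
Mean R_m = (4.4 − 1.2 + 10.4 + 0.3 + 6.0 − 0.2) / 6 = 3.2833%
Σ(R_i − R̄_i)(R_m − R̄_m) = 177.9833  ⇒  Cov = 177.9833 / 5 = 35.5967
Σ(R_m − R̄_m)² = 100.4083  ⇒  Var(R_m) = 100.4083 / 5 = 20.0817
β = Cov / Var(R_m) = 35.5967 / 20.0817 = 1.7726
E(R) = R_f + β × MRP = 4.68% + 1.7726 × 5.67% = 14.73%

14.73%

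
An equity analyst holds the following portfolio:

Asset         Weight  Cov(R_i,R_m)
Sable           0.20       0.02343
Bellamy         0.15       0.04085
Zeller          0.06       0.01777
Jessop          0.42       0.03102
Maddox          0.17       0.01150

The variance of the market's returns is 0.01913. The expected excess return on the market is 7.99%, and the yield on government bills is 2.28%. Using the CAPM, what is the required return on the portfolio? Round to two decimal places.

13.50%

β_Sable = 0.02343 / 0.01913 = 1.2248
β_Bellamy = 0.04085 / 0.01913 = 2.1354
β_Zeller = 0.01777 / 0.01913 = 0.9289
β_Jessop = 0.03102 / 0.01913 = 1.6215
β_Maddox = 0.01150 / 0.01913 = 0.6012
β_P = Σ w_i β_i = 0.20×1.2248 + 0.15×2.1354 + 0.06×0.9289 + 0.42×1.6215 + 0.17×0.6012 = 1.4042
E(R_P) = R_f + β_P × MRP = 2.28% + 1.4042 × 7.99% = 13.50%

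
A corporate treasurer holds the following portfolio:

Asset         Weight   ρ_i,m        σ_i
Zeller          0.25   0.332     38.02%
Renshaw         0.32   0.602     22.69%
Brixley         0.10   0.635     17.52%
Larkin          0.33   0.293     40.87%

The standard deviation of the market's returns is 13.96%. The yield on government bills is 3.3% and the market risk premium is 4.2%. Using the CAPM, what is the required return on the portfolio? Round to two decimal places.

β_Zeller = 0.332 × 38.02% / 13.96% = 0.9042
β_Renshaw = 0.602 × 22.69% / 13.96% = 0.9785
β_Brixley = 0.635 × 17.52% / 13.96% = 0.7969
β_Larkin = 0.293 × 40.87% / 13.96% = 0.8578
β_P = Σ w_i β_i = 0.25×0.9042 + 0.32×0.9785 + 0.10×0.7969 + 0.33×0.8578 = 0.9019
E(R_P) = R_f + β_P × MRP = 3.3% + 0.9019 × 4.2% = 7.09%

7.09%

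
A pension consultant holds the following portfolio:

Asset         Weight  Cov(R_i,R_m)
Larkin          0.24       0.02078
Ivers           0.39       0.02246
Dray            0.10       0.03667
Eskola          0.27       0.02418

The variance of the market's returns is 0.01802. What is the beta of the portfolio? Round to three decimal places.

1.329

β_Larkin = 0.02078 / 0.01802 = 1.1532
β_Ivers = 0.02246 / 0.01802 = 1.2464
β_Dray = 0.03667 / 0.01802 = 2.0350
β_Eskola = 0.02418 / 0.01802 = 1.3418
β_P = Σ w_i β_i = 0.24×1.1532 + 0.39×1.2464 + 0.10×2.0350 + 0.27×1.3418 = 1.3287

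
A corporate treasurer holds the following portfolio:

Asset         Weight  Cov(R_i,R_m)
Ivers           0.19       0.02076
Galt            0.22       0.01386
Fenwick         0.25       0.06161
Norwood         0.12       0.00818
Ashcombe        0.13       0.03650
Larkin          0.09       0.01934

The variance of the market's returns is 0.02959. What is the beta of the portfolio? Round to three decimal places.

β_Ivers = 0.02076 / 0.02959 = 0.7016
β_Galt = 0.01386 / 0.02959 = 0.4684
β_Fenwick = 0.06161 / 0.02959 = 2.0821
β_Norwood = 0.00818 / 0.02959 = 0.2764
β_Ashcombe = 0.03650 / 0.02959 = 1.2335
β_Larkin = 0.01934 / 0.02959 = 0.6536
β_P = Σ w_i β_i = 0.19×0.7016 + 0.22×0.4684 + 0.25×2.0821 + 0.12×0.2764 + 0.13×1.2335 + 0.09×0.6536 = 1.0092

1.009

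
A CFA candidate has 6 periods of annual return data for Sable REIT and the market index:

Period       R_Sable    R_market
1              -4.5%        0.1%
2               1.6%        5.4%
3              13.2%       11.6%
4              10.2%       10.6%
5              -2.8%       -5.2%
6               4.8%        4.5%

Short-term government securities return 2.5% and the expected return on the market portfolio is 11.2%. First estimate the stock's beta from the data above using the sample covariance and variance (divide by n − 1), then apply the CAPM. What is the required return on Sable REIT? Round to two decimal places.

Mean R_i = (-4.5 + 1.6 + 13.2 + 10.2 − 2.8 + 4.8) / 6 = 3.7500%
Mean R_m = (0.1 + 5.4 + 11.6 + 10.6 − 5.2 + 4.5) / 6 = 4.5000%
Σ(R_i − R̄_i)(R_m − R̄_m) = 204.3400  ⇒  Cov = 204.3400 / 5 = 40.8680
Σ(R_m − R̄_m)² = 201.8800  ⇒  Var(R_m) = 201.8800 / 5 = 40.3760
β = Cov / Var(R_m) = 40.8680 / 40.3760 = 1.0122
MRP = 11.2% − 2.5% = 8.70%
E(R) = R_f + β × MRP = 2.5% + 1.0122 × 8.7% = 11.31%

11.31%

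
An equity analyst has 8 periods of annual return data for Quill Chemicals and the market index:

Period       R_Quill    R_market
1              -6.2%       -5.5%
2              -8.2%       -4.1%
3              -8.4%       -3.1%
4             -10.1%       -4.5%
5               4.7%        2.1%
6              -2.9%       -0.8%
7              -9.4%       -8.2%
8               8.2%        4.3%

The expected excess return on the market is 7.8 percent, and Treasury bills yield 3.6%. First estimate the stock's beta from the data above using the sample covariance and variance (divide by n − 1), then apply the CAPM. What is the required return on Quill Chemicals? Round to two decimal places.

Mean R_i = (-6.2 − 8.2 − 8.4 − 10.1 + 4.7 − 2.9 − 9.4 + 8.2) / 8 = -4.0375%
Mean R_m = (-5.5 − 4.1 − 3.1 − 4.5 + 2.1 − 0.8 − 8.2 + 4.3) / 8 = -2.4750%
Σ(R_i − R̄_i)(R_m − R̄_m) = 183.7975  ⇒  Cov = 183.7975 / 7 = 26.2568
Σ(R_m − R̄_m)² = 118.6950  ⇒  Var(R_m) = 118.6950 / 7 = 16.9564
β = Cov / Var(R_m) = 26.2568 / 16.9564 = 1.5485
E(R) = R_f + β × MRP = 3.6% + 1.5485 × 7.8% = 15.68%

15.68%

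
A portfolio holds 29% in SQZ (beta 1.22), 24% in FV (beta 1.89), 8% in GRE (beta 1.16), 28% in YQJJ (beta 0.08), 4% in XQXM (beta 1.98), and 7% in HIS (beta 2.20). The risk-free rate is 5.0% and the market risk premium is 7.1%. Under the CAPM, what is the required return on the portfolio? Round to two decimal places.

13.21%

β_P = Σ w_i β_i = 0.29×1.22 + 0.24×1.89 + 0.08×1.16 + 0.28×0.08 + 0.04×1.98 + 0.07×2.20 = 1.1558
E(R_P) = R_f + β_P × MRP = 5.0% + 1.1558 × 7.1% = 13.21%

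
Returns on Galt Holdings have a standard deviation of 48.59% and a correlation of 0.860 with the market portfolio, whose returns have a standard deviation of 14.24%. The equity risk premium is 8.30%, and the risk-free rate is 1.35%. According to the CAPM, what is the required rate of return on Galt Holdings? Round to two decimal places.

β = ρ × σ_i / σ_m = 0.860 × 48.59% / 14.24% = 2.9345
E(R) = 1.35% + 2.9345 × 8.30% = 25.71%

25.71%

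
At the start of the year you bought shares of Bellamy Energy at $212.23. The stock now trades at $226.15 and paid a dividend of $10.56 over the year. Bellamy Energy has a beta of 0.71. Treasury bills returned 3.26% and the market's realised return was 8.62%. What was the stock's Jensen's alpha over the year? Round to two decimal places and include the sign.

+4.47%

Realised HPR = (P1 + D1 − P0) / P0 = (226.15 + 10.56 − 212.23) / 212.23 = 24.48 / 212.23 = 11.5347%
MRP = 8.62% − 3.26% = 5.36%
CAPM required = R_f + β·MRP = 3.26% + 0.71 × 5.36% = 7.0656%
α = realised − required = 11.5347% − 7.0656% = +4.47%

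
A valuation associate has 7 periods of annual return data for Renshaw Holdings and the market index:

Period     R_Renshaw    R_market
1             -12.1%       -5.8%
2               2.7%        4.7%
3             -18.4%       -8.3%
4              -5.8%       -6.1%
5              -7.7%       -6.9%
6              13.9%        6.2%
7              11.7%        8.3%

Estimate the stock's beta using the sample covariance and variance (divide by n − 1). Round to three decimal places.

Mean R_i = (-12.1 + 2.7 − 18.4 − 5.8 − 7.7 + 13.9 + 11.7) / 7 = -2.2429%
Mean R_m = (-5.8 + 4.7 − 8.3 − 6.1 − 6.9 + 6.2 + 8.3) / 7 = -1.1286%
Σ(R_i − R̄_i)(R_m − R̄_m) = 489.6714  ⇒  Cov = 489.6714 / 6 = 81.6119
Σ(R_m − R̄_m)² = 307.8543  ⇒  Var(R_m) = 307.8543 / 6 = 51.3091
β = Cov / Var(R_m) = 81.6119 / 51.3091 = 1.5906

1.591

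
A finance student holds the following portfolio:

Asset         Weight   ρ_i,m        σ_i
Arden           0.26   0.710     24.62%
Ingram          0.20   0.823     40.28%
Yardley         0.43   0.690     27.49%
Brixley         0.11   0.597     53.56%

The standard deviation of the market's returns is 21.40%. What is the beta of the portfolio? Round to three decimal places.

1.068

β_Arden = 0.710 × 24.62% / 21.40% = 0.8168
β_Ingram = 0.823 × 40.28% / 21.40% = 1.5491
β_Yardley = 0.690 × 27.49% / 21.40% = 0.8864
β_Brixley = 0.597 × 53.56% / 21.40% = 1.4942
β_P = Σ w_i β_i = 0.26×0.8168 + 0.20×1.5491 + 0.43×0.8864 + 0.11×1.4942 = 1.0677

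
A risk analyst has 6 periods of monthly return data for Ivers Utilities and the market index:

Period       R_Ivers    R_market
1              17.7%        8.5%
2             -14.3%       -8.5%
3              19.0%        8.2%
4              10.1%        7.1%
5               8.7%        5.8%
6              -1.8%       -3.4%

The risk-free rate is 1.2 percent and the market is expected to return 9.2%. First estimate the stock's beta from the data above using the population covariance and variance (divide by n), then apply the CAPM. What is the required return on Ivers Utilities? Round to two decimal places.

Mean R_i = (17.7 − 14.3 + 19.0 + 10.1 + 8.7 − 1.8) / 6 = 6.5667%
Mean R_m = (8.5 − 8.5 + 8.2 + 7.1 + 5.8 − 3.4) / 6 = 2.9500%
Σ(R_i − R̄_i)(R_m − R̄_m) = 439.8600  ⇒  Cov = 439.8600 / 6 = 73.3100
Σ(R_m − R̄_m)² = 255.1350  ⇒  Var(R_m) = 255.1350 / 6 = 42.5225
β = Cov / Var(R_m) = 73.3100 / 42.5225 = 1.7240
MRP = 9.2% − 1.2% = 8.00%
E(R) = R_f + β × MRP = 1.2% + 1.7240 × 8.0% = 14.99%

14.99%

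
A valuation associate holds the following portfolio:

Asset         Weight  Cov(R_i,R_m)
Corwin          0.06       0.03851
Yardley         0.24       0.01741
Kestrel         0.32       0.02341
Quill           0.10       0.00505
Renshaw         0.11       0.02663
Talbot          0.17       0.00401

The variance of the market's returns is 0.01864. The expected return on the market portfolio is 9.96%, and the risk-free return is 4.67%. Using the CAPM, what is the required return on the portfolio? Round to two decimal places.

9.81%

β_Corwin = 0.03851 / 0.01864 = 2.0660
β_Yardley = 0.01741 / 0.01864 = 0.9340
β_Kestrel = 0.02341 / 0.01864 = 1.2559
β_Quill = 0.00505 / 0.01864 = 0.2709
β_Renshaw = 0.02663 / 0.01864 = 1.4286
β_Talbot = 0.00401 / 0.01864 = 0.2151
β_P = Σ w_i β_i = 0.06×2.0660 + 0.24×0.9340 + 0.32×1.2559 + 0.10×0.2709 + 0.11×1.4286 + 0.17×0.2151 = 0.9708
MRP = 9.96% − 4.67% = 5.29%
E(R_P) = R_f + β_P × MRP = 4.67% + 0.9708 × 5.29% = 9.81%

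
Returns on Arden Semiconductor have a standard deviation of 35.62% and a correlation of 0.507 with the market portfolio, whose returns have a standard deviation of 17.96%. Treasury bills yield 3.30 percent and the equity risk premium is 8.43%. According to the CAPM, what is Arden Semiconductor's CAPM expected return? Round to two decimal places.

β = ρ × σ_i / σ_m = 0.507 × 35.62% / 17.96% = 1.0055
E(R) = 3.30% + 1.0055 × 8.43% = 11.78%

11.78%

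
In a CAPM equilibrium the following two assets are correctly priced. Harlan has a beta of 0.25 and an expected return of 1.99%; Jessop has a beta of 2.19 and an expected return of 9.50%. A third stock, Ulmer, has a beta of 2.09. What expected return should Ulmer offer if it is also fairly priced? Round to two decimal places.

9.11%

MRP (SML slope) = (9.50% − 1.99%) / (2.19 − 0.25) = 7.51% / 1.94 = 3.8711%
R_f (intercept) = 1.99% − 0.25 × 3.8711% = 1.0222%
E(R_Ulmer) = R_f + β × MRP = 1.0222% + 2.09 × 3.8711% = 9.11%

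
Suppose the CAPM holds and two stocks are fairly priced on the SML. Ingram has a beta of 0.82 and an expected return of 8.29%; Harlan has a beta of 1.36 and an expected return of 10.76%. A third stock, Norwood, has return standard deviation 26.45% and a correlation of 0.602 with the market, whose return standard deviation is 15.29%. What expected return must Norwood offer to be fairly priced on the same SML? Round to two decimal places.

MRP = (10.76% − 8.29%) / (1.36 − 0.82) = 4.5741%
R_f = 8.29% − 0.82 × 4.5741% = 4.5392%
β_Norwood = ρ·σ_i/σ_m = 0.602 × 26.45 / 15.29 = 1.0414
E(R_Norwood) = R_f + β × MRP = 4.5392% + 1.0414 × 4.5741% = 9.30%

9.30%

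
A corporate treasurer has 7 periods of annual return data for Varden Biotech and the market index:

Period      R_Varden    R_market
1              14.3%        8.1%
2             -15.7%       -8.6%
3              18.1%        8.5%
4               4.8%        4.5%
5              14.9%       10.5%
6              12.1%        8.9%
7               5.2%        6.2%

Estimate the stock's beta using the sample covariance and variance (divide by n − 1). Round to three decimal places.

1.704

Mean R_i = (14.3 − 15.7 + 18.1 + 4.8 + 14.9 + 12.1 + 5.2) / 7 = 7.6714%
Mean R_m = (8.1 − 8.6 + 8.5 + 4.5 + 10.5 + 8.9 + 6.2) / 7 = 5.4429%
Σ(R_i − R̄_i)(R_m − R̄_m) = 430.3986  ⇒  Cov = 430.3986 / 6 = 71.7331
Σ(R_m − R̄_m)² = 252.5971  ⇒  Var(R_m) = 252.5971 / 6 = 42.0995
β = Cov / Var(R_m) = 71.7331 / 42.0995 = 1.7039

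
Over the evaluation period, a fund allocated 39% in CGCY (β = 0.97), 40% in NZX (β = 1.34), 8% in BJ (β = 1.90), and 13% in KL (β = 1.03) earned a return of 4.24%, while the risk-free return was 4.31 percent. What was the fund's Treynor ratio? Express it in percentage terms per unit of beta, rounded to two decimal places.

-0.06%

β_P = 0.39×0.97 + 0.40×1.34 + 0.08×1.90 + 0.13×1.03 = 1.2002
Treynor = (R_P − R_f) / β_P = (4.24% − 4.31%) / 1.2002 = -0.07% / 1.2002 = -0.06%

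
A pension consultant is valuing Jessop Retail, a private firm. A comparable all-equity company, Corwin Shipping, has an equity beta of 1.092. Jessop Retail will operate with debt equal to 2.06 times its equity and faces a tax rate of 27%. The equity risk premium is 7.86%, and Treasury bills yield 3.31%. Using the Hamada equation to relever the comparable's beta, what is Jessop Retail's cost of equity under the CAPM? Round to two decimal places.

24.80%

β_L = β_U × [1 + (1 − t)(D/E)] = 1.092 × [1 + (1 − 0.27) × 2.06]
    = 1.092 × [1 + 0.73 × 2.06] = 1.092 × 2.5038 = 2.7341
E(R) = R_f + β_L × MRP = 3.31% + 2.7341 × 7.86% = 24.80%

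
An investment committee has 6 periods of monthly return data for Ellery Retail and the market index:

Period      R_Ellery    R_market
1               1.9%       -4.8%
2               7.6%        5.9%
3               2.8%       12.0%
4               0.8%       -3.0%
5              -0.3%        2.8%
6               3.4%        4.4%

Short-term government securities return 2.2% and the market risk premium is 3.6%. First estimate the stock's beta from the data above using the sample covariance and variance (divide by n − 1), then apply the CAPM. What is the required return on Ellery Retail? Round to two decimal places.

2.86%

Mean R_i = (1.9 + 7.6 + 2.8 + 0.8 − 0.3 + 3.4) / 6 = 2.7000%
Mean R_m = (-4.8 + 5.9 + 12.0 − 3.0 + 2.8 + 4.4) / 6 = 2.8833%
Σ(R_i − R̄_i)(R_m − R̄_m) = 34.3300  ⇒  Cov = 34.3300 / 5 = 6.8660
Σ(R_m − R̄_m)² = 188.1683  ⇒  Var(R_m) = 188.1683 / 5 = 37.6337
β = Cov / Var(R_m) = 6.8660 / 37.6337 = 0.1824
E(R) = R_f + β × MRP = 2.2% + 0.1824 × 3.6% = 2.86%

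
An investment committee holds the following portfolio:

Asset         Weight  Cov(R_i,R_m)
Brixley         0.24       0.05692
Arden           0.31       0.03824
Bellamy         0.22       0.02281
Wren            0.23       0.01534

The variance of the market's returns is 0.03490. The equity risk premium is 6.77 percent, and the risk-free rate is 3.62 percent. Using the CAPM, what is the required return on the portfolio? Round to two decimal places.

β_Brixley = 0.05692 / 0.03490 = 1.6309
β_Arden = 0.03824 / 0.03490 = 1.0957
β_Bellamy = 0.02281 / 0.03490 = 0.6536
β_Wren = 0.01534 / 0.03490 = 0.4395
β_P = Σ w_i β_i = 0.24×1.6309 + 0.31×1.0957 + 0.22×0.6536 + 0.23×0.4395 = 0.9760
E(R_P) = R_f + β_P × MRP = 3.62% + 0.9760 × 6.77% = 10.23%

10.23%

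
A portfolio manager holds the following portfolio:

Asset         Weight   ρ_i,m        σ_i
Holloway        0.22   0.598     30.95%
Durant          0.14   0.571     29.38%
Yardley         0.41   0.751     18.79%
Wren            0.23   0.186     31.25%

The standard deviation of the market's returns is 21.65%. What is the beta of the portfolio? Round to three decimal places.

0.626

β_Holloway = 0.598 × 30.95% / 21.65% = 0.8549
β_Durant = 0.571 × 29.38% / 21.65% = 0.7749
β_Yardley = 0.751 × 18.79% / 21.65% = 0.6518
β_Wren = 0.186 × 31.25% / 21.65% = 0.2685
β_P = Σ w_i β_i = 0.22×0.8549 + 0.14×0.7749 + 0.41×0.6518 + 0.23×0.2685 = 0.6256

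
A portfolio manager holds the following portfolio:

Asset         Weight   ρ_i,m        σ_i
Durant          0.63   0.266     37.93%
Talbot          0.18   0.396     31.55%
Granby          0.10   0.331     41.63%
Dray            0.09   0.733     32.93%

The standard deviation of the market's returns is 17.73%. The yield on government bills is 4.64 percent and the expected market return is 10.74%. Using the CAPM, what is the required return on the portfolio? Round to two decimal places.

8.82%

β_Durant = 0.266 × 37.93% / 17.73% = 0.5691
β_Talbot = 0.396 × 31.55% / 17.73% = 0.7047
β_Granby = 0.331 × 41.63% / 17.73% = 0.7772
β_Dray = 0.733 × 32.93% / 17.73% = 1.3614
β_P = Σ w_i β_i = 0.63×0.5691 + 0.18×0.7047 + 0.10×0.7772 + 0.09×1.3614 = 0.6856
MRP = 10.74% − 4.64% = 6.10%
E(R_P) = R_f + β_P × MRP = 4.64% + 0.6856 × 6.10% = 8.82%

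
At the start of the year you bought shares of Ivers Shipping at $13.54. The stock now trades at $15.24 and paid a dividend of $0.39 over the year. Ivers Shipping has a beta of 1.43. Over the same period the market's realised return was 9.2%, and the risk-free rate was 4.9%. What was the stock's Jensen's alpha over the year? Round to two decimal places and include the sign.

+4.39%

Realised HPR = (P1 + D1 − P0) / P0 = (15.24 + 0.39 − 13.54) / 13.54 = 2.09 / 13.54 = 15.4357%
MRP = 9.2% − 4.9% = 4.30%
CAPM required = R_f + β·MRP = 4.9% + 1.43 × 4.3% = 11.0490%
α = realised − required = 15.4357% − 11.0490% = +4.39%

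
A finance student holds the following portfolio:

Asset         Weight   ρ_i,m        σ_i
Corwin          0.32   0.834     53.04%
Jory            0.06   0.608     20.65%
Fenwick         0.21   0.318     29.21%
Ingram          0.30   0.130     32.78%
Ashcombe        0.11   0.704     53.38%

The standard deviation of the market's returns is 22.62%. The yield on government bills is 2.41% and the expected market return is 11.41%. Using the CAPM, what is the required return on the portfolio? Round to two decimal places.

β_Corwin = 0.834 × 53.04% / 22.62% = 1.9556
β_Jory = 0.608 × 20.65% / 22.62% = 0.5550
β_Fenwick = 0.318 × 29.21% / 22.62% = 0.4106
β_Ingram = 0.130 × 32.78% / 22.62% = 0.1884
β_Ashcombe = 0.704 × 53.38% / 22.62% = 1.6613
β_P = Σ w_i β_i = 0.32×1.9556 + 0.06×0.5550 + 0.21×0.4106 + 0.30×0.1884 + 0.11×1.6613 = 0.9846
MRP = 11.41% − 2.41% = 9.00%
E(R_P) = R_f + β_P × MRP = 2.41% + 0.9846 × 9.00% = 11.27%

11.27%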